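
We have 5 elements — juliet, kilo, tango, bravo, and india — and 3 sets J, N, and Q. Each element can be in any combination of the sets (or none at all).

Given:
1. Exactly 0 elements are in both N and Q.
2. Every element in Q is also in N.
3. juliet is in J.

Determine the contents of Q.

Q = {}

From (3): juliet ∈ J.
Suppose juliet ∈ Q: no assignment then satisfies all the clues, so juliet ∉ Q.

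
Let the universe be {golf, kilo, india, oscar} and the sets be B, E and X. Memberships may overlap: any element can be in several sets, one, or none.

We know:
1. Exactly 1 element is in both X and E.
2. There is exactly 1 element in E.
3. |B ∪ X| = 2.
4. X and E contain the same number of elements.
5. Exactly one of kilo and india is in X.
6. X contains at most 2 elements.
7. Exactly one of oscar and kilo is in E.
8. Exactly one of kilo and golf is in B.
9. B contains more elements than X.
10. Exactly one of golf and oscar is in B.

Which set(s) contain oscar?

oscar: B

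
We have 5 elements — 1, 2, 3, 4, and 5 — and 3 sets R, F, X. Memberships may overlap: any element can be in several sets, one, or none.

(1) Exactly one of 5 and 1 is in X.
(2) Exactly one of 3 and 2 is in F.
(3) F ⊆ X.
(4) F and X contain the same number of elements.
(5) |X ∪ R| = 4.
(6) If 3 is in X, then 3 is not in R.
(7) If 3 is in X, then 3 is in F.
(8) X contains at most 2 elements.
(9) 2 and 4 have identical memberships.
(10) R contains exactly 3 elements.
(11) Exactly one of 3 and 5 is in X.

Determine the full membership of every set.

R = {1, 2, 4}; F = {1, 3}; X = {1, 3}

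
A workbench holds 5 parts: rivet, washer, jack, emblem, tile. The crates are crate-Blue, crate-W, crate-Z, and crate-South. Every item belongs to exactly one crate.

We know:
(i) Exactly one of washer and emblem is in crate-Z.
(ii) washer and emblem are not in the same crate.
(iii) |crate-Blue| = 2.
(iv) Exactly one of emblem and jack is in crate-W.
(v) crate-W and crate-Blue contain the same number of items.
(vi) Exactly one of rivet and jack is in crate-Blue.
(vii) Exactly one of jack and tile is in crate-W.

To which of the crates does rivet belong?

rivet: crate-Blue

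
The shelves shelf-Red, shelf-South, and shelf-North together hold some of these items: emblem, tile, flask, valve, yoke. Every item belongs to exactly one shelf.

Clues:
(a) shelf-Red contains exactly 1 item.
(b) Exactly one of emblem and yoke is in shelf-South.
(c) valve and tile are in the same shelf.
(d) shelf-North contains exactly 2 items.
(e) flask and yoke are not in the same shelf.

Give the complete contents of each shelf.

shelf-Red = {yoke}; shelf-South = {emblem, flask}; shelf-North = {tile, valve}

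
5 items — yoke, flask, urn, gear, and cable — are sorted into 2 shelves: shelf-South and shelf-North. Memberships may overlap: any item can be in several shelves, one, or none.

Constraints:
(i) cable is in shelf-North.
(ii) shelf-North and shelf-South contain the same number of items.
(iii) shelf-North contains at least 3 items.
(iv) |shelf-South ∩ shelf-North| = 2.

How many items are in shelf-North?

3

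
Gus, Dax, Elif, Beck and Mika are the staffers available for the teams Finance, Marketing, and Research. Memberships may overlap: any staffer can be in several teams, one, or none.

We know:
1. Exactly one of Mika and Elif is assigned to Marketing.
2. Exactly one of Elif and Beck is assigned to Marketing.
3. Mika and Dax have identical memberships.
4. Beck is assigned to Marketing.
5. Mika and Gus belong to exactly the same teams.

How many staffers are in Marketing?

From (4): Beck ∈ Marketing.
(2) (exactly one): Elif ∉ Marketing.
(1) (exactly one): Mika ∈ Marketing.
(3): Dax matches Mika: Dax ∈ Marketing.
(5): Gus matches Mika: Gus ∈ Marketing.

4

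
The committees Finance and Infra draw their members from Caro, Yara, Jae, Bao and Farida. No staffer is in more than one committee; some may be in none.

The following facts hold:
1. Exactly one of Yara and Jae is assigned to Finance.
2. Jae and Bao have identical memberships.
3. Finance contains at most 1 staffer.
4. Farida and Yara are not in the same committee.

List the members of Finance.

Finance = {Yara}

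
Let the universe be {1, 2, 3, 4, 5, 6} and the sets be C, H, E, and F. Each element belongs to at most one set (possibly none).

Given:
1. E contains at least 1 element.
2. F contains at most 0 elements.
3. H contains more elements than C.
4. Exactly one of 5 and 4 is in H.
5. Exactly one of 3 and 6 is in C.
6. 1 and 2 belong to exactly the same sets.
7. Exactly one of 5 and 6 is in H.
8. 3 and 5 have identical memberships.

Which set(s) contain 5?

5: H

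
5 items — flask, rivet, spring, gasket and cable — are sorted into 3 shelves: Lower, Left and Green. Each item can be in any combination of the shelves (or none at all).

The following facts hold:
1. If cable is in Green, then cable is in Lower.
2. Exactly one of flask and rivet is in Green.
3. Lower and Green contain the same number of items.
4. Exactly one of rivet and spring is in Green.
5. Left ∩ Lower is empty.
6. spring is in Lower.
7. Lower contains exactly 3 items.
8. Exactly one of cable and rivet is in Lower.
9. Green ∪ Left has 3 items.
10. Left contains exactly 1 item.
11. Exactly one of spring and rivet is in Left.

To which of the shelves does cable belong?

cable: Green, Lower

From (6): spring ∈ Lower.
(5) (disjoint): spring ∉ Left.
(11) (exactly one): rivet ∈ Left.
(5) (disjoint): rivet ∉ Lower.
(8) (exactly one): cable ∈ Lower.
(10): Left already has 1, so the rest are out.
Suppose cable ∉ Green: no assignment then satisfies all the clues, so cable ∈ Green.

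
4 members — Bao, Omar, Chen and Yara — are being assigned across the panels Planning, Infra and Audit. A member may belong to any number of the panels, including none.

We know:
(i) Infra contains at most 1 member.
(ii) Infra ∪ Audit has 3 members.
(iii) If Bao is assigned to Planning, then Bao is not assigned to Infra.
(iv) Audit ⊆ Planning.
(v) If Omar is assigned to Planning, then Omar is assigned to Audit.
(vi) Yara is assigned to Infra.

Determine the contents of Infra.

Infra = {Yara}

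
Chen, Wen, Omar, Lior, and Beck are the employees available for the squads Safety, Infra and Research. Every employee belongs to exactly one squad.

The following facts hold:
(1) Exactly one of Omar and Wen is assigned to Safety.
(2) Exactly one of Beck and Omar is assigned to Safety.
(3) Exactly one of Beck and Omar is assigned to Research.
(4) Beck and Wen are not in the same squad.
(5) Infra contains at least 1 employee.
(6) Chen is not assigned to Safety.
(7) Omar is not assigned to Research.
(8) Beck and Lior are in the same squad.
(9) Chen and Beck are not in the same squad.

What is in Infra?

Infra = {Chen, Wen}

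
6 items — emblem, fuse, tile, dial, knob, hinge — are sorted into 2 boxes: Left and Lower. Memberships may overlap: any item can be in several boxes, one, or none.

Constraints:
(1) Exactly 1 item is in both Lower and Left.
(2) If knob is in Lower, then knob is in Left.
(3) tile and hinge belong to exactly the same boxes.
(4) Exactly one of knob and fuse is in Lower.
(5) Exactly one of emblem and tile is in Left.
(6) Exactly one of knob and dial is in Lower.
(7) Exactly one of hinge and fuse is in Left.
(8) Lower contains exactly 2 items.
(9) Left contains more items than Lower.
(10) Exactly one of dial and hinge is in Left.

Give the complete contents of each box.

Left = {hinge, knob, tile}; Lower = {emblem, knob}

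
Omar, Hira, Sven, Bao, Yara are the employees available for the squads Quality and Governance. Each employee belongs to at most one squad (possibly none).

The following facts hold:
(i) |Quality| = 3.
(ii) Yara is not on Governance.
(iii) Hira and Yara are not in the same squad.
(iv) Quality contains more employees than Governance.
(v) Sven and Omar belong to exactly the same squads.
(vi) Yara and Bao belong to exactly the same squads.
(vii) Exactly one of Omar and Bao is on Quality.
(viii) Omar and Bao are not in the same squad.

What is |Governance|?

0

From (ii): Yara ∉ Governance.
(vi): Bao matches Yara: Bao ∉ Governance.
Suppose Omar ∉ Quality: no assignment then satisfies all the clues, so Omar ∈ Quality.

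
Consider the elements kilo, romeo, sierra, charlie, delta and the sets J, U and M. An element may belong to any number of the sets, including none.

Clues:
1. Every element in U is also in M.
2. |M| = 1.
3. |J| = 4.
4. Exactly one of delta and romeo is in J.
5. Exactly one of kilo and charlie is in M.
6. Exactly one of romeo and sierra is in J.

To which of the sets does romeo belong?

romeo: none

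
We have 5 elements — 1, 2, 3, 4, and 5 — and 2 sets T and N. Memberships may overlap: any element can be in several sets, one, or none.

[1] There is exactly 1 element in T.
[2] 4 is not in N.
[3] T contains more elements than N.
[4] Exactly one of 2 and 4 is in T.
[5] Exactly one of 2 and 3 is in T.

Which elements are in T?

T = {2}

From (2): 4 ∉ N.
Suppose 1 ∈ T: no assignment then satisfies all the clues, so 1 ∉ T.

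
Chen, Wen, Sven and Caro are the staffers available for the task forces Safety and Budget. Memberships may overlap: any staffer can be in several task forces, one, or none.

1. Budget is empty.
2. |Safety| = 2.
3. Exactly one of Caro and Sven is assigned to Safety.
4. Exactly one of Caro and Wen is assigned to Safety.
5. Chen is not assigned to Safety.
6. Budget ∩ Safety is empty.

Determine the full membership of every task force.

Safety = {Sven, Wen}; Budget = {}

From (5): Chen ∉ Safety.
(1): Budget already has 0, so the rest are out.
Suppose Wen ∉ Safety: no assignment then satisfies all the clues, so Wen ∈ Safety.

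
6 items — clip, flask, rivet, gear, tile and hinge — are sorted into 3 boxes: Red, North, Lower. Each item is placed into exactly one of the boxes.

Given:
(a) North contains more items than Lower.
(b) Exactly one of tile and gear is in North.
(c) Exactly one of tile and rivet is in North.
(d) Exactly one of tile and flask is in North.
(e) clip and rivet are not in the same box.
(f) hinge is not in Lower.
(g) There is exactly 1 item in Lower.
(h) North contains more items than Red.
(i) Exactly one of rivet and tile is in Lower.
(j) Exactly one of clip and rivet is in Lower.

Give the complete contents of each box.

Red = {flask, gear}; North = {clip, hinge, tile}; Lower = {rivet}

From (f): hinge ∉ Lower.
Suppose clip ∈ Red: no assignment then satisfies all the clues, so clip ∉ Red.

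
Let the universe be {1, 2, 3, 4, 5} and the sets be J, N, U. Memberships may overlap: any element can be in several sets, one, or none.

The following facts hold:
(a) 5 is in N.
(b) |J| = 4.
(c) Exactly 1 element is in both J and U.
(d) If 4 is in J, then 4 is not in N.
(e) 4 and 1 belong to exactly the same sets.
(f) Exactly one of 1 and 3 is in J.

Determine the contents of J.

J = {1, 2, 4, 5}

From (a): 5 ∈ N.
Suppose 1 ∉ J: no assignment then satisfies all the clues, so 1 ∈ J.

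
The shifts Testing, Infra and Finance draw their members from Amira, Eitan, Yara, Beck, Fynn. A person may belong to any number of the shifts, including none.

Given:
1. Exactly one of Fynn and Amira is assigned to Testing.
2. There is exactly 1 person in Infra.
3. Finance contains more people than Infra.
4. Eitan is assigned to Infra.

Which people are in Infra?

From (4): Eitan ∈ Infra.
(2): Infra already has 1, so the rest are out.

Infra = {Eitan}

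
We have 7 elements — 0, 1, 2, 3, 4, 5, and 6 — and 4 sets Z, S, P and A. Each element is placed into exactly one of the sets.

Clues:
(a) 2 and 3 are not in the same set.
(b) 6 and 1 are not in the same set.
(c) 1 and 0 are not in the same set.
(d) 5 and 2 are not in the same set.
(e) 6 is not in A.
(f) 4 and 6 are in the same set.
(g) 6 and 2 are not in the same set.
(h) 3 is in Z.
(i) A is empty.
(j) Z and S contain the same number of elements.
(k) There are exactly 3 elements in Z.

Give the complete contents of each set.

Z = {1, 3, 5}; S = {0, 4, 6}; P = {2}; A = {}

From (e): 6 ∉ A.
From (h): 3 ∈ Z.
(a): 2 ∉ Z.
(f): 4 matches 6: 4 ∉ A.
(i): A already has 0, so the rest are out.
Suppose 0 ∈ Z: no assignment then satisfies all the clues, so 0 ∉ Z.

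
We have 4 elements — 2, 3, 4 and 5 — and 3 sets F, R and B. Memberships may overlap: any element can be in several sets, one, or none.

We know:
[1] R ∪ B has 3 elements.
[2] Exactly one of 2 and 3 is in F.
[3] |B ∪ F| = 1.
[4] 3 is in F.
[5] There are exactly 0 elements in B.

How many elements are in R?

3

From (4): 3 ∈ F.
(2) (exactly one): 2 ∉ F.
(5): B already has 0, so the rest are out.
Suppose 4 ∈ F: no assignment then satisfies all the clues, so 4 ∉ F.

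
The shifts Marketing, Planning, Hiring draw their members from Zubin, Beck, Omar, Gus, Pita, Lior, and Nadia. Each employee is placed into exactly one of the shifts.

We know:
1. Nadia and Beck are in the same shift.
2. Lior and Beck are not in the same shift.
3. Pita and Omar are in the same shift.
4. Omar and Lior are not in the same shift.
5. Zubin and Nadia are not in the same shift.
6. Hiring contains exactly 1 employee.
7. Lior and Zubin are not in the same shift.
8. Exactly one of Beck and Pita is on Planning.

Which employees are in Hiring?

Hiring = {Lior}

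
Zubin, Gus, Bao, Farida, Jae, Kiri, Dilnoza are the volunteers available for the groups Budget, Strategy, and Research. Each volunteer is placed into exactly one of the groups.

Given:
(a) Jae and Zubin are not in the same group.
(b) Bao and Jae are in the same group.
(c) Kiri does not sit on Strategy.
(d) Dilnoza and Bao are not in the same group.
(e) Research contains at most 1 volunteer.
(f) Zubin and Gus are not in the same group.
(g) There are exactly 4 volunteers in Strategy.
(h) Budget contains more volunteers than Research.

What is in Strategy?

Strategy = {Bao, Farida, Gus, Jae}

From (c): Kiri ∉ Strategy.
Suppose Zubin ∈ Strategy: no assignment then satisfies all the clues, so Zubin ∉ Strategy.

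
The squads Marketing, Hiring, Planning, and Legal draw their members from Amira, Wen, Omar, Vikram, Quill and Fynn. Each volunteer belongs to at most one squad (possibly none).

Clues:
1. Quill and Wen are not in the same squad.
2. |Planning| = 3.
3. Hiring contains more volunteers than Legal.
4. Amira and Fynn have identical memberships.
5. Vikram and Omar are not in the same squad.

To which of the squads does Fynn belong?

Fynn: Planning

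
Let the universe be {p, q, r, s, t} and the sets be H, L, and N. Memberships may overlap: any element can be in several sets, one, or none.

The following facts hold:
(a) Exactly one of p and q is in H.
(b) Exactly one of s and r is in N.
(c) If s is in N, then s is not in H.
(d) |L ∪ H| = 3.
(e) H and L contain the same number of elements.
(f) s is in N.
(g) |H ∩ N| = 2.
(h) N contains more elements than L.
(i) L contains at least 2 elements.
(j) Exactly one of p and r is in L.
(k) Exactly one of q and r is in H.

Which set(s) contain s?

s: N

From (f): s ∈ N.
(b) (exactly one): r ∉ N.
(c): s ∉ H.
Suppose s ∈ L: no assignment then satisfies all the clues, so s ∉ L.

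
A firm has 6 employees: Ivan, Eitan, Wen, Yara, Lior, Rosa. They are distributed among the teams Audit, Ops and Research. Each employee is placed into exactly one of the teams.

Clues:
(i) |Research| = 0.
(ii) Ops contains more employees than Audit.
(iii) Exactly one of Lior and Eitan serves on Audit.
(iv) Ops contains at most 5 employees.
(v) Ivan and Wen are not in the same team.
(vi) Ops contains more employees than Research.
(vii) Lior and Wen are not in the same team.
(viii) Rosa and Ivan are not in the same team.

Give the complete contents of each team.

Audit = {Ivan, Lior}; Ops = {Eitan, Rosa, Wen, Yara}; Research = {}

(i): Research already has 0, so the rest are out.
Suppose Ivan ∉ Audit: no assignment then satisfies all the clues, so Ivan ∈ Audit.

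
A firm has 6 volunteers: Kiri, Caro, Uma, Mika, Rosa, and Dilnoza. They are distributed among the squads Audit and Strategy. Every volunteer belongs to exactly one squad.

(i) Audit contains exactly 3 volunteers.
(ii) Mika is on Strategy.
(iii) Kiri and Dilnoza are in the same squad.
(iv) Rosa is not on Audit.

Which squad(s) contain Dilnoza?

From (ii): Mika ∈ Strategy.
From (iv): Rosa ∉ Audit.
Only one squad left: Rosa ∈ Strategy.
Suppose Dilnoza ∉ Audit: no assignment then satisfies all the clues, so Dilnoza ∈ Audit.

Dilnoza: Audit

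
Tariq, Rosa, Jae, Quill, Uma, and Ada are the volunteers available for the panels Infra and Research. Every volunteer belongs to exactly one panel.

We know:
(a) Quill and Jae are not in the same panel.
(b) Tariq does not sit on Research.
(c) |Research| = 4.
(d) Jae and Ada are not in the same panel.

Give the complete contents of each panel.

Infra = {Jae, Tariq}; Research = {Ada, Quill, Rosa, Uma}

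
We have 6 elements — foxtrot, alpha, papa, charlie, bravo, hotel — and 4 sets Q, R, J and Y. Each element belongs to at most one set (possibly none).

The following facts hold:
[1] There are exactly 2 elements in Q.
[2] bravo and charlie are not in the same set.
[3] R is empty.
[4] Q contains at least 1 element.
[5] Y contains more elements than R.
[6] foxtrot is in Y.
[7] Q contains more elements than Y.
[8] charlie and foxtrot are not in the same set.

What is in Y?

Y = {foxtrot}

From (6): foxtrot ∈ Y.
(3): R already has 0, so the rest are out.
(8): charlie ∉ Y.
Suppose alpha ∈ Y: no assignment then satisfies all the clues, so alpha ∉ Y.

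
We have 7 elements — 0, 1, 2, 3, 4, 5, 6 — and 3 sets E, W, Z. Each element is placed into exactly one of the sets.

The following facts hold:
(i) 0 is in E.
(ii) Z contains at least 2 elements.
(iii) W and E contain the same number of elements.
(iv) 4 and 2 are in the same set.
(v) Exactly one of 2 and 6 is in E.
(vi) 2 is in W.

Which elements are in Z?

Z = {1, 3, 5}

From (i): 0 ∈ E.
From (vi): 2 ∈ W.
(iv): 4 matches 2: 4 ∉ E.
(iv): 4 matches 2: 4 ∈ W.
(v) (exactly one): 6 ∈ E.
Suppose 1 ∉ Z: no assignment then satisfies all the clues, so 1 ∈ Z.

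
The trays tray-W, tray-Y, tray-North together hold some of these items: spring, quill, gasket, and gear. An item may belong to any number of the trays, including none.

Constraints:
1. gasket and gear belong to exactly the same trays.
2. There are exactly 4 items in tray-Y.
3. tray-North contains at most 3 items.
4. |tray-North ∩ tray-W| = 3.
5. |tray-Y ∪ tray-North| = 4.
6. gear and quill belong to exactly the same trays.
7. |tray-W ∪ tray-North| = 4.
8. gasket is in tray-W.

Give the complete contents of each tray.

tray-W = {gasket, gear, quill, spring}; tray-Y = {gasket, gear, quill, spring}; tray-North = {gasket, gear, quill}

From (8): gasket ∈ tray-W.
(1): gear matches gasket: gear ∈ tray-W.
(2): only 4 candidates remain for tray-Y, so all are in.
(6): quill matches gear: quill ∈ tray-W.
Suppose spring ∉ tray-W: no assignment then satisfies all the clues, so spring ∈ tray-W.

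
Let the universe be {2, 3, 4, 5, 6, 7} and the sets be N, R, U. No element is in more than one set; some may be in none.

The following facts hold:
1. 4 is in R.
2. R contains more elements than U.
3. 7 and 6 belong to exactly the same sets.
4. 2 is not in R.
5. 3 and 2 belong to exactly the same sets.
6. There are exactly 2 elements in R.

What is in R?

R = {4, 5}

From (1): 4 ∈ R.
From (4): 2 ∉ R.
(5): 3 matches 2: 3 ∉ R.
Suppose 5 ∉ R: no assignment then satisfies all the clues, so 5 ∈ R.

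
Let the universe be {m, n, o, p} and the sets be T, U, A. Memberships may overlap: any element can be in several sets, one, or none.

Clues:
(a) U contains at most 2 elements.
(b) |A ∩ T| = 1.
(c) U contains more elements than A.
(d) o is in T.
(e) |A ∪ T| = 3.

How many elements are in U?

2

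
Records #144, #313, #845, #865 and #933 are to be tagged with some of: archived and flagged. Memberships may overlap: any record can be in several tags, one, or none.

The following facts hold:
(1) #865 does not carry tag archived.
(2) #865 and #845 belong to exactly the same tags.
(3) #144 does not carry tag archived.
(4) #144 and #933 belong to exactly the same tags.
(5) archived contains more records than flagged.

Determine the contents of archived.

archived = {#313}

From (1): #865 ∉ archived.
From (3): #144 ∉ archived.
(2): #845 matches #865: #845 ∉ archived.
(4): #933 matches #144: #933 ∉ archived.
Suppose #313 ∉ archived: no assignment then satisfies all the clues, so #313 ∈ archived.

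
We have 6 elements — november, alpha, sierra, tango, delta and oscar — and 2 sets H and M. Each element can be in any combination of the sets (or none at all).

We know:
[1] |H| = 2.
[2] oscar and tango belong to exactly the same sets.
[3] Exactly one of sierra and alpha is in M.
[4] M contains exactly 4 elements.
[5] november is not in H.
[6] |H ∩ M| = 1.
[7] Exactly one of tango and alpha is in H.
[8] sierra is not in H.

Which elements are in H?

H = {alpha, delta}

From (5): november ∉ H.
From (8): sierra ∉ H.
Suppose alpha ∉ H: no assignment then satisfies all the clues, so alpha ∈ H.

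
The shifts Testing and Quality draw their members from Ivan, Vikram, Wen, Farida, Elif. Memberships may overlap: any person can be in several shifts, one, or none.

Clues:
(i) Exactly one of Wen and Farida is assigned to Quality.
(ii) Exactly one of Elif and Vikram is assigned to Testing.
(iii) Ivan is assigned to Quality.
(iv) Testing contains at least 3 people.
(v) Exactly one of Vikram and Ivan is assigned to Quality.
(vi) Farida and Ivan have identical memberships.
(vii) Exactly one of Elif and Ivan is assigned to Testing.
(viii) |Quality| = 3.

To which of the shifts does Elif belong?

Elif: Quality

From (iii): Ivan ∈ Quality.
(v) (exactly one): Vikram ∉ Quality.
(vi): Farida matches Ivan: Farida ∈ Quality.
(i) (exactly one): Wen ∉ Quality.
(viii): only 3 candidates remain for Quality, so all are in.
Suppose Elif ∈ Testing: no assignment then satisfies all the clues, so Elif ∉ Testing.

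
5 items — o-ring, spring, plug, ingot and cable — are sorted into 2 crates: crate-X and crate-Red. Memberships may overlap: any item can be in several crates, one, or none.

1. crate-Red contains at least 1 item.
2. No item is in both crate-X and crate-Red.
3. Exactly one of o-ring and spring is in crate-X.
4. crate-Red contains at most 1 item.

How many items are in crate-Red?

1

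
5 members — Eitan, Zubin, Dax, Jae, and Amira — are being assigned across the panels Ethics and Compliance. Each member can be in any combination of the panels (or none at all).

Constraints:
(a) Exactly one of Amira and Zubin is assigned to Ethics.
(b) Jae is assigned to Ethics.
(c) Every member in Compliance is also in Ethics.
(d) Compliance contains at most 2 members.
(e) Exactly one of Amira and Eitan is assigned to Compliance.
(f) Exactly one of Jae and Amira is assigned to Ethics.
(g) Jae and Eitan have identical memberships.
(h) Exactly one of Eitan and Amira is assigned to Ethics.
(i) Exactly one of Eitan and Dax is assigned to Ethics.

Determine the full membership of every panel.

Ethics = {Eitan, Jae, Zubin}; Compliance = {Eitan, Jae}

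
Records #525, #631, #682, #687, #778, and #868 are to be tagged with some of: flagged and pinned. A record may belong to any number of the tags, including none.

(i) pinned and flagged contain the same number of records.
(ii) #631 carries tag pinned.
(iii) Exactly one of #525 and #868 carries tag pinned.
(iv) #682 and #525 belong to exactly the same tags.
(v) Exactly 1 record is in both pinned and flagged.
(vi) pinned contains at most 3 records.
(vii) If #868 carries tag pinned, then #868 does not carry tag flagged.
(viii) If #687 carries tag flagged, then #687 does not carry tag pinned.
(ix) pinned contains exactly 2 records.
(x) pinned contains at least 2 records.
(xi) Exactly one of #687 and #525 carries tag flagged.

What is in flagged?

flagged = {#631, #687}

From (ii): #631 ∈ pinned.
Suppose #525 ∈ flagged: no assignment then satisfies all the clues, so #525 ∉ flagged.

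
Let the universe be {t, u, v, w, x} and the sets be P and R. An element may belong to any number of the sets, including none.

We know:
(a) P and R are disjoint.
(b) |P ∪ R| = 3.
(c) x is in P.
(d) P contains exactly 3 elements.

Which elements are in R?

R = {}

From (c): x ∈ P.
(a) (disjoint): x ∉ R.
Suppose t ∈ R: no assignment then satisfies all the clues, so t ∉ R.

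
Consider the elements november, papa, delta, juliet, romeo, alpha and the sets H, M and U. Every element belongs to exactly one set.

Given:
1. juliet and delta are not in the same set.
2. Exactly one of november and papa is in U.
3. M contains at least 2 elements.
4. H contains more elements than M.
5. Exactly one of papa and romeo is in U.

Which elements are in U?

U = {papa}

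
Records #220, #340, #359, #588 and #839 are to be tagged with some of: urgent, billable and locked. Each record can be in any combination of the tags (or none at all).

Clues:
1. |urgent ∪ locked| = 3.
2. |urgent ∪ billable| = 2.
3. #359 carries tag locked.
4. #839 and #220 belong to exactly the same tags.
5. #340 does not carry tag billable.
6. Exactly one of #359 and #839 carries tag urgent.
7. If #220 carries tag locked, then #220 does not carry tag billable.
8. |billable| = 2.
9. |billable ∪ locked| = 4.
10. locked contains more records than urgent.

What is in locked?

locked = {#220, #359, #839}

From (3): #359 ∈ locked.
From (5): #340 ∉ billable.
Suppose #220 ∉ locked: no assignment then satisfies all the clues, so #220 ∈ locked.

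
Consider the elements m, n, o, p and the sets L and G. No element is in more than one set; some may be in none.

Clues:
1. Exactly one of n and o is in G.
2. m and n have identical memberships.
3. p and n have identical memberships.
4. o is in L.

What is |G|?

From (4): o ∈ L.
(1) (exactly one): n ∈ G.
(2): m matches n: m ∉ L.
(2): m matches n: m ∈ G.
(3): p matches n: p ∉ L.
(3): p matches n: p ∈ G.

3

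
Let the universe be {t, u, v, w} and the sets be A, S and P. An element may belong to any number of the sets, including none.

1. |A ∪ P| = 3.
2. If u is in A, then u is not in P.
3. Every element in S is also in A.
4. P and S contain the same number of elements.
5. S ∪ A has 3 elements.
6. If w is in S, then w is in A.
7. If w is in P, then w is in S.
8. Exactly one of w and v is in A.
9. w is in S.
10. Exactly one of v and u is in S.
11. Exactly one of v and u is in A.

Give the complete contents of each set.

A = {t, u, w}; S = {u, w}; P = {t, w}

From (9): w ∈ S.
(3) with w ∈ S: w ∈ A.
(8) (exactly one): v ∉ A.
(11) (exactly one): u ∈ A.
(2): u ∉ P.
(3) contrapositive: v ∉ S.
(10) (exactly one): u ∈ S.
Suppose t ∉ A: no assignment then satisfies all the clues, so t ∈ A.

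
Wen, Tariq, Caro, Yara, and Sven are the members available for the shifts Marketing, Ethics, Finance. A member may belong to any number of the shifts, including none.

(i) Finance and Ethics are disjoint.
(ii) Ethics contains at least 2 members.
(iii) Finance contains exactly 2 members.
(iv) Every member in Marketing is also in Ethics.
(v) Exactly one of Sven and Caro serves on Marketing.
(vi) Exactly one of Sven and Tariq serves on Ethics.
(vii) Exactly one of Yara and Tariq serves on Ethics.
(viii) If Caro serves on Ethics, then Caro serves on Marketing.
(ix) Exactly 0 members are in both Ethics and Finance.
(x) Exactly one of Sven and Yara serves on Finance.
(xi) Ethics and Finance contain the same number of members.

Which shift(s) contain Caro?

Caro: Ethics, Marketing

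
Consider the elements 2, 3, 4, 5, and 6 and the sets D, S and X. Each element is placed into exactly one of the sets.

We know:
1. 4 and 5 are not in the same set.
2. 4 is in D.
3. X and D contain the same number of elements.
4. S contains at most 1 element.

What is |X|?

2

From (2): 4 ∈ D.
(1): 5 ∉ D.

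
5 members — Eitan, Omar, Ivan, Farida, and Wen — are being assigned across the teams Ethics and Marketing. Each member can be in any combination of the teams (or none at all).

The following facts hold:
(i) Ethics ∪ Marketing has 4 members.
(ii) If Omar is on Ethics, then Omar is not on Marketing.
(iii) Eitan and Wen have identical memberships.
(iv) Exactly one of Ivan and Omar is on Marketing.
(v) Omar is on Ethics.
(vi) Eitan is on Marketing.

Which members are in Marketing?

Marketing = {Eitan, Ivan, Wen}

From (v): Omar ∈ Ethics.
From (vi): Eitan ∈ Marketing.
(ii): Omar ∉ Marketing.
(iii): Wen matches Eitan: Wen ∈ Marketing.
(iv) (exactly one): Ivan ∈ Marketing.
Suppose Farida ∈ Marketing: no assignment then satisfies all the clues, so Farida ∉ Marketing.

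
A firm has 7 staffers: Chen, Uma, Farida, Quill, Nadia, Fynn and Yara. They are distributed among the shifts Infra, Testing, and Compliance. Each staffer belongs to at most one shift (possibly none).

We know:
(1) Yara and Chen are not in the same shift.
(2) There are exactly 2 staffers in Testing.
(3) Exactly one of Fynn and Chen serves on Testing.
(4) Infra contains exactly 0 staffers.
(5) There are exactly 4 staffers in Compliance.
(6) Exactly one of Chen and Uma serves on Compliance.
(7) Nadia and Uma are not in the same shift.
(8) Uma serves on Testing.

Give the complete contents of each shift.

Infra = {}; Testing = {Fynn, Uma}; Compliance = {Chen, Farida, Nadia, Quill}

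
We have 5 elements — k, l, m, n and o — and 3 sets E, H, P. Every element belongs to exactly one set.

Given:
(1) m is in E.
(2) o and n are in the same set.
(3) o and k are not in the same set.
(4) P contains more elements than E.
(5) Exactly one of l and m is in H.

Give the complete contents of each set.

From (1): m ∈ E.
(5) (exactly one): l ∈ H.
Suppose k ∈ E: no assignment then satisfies all the clues, so k ∉ E.

E = {m}; H = {k, l}; P = {n, o}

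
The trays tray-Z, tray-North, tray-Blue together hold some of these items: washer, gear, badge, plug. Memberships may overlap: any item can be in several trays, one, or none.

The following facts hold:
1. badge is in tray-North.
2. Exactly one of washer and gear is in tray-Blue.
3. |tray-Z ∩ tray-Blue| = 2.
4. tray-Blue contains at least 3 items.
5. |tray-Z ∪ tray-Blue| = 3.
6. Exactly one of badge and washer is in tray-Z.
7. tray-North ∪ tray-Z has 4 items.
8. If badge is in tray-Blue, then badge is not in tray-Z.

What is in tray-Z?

tray-Z = {plug, washer}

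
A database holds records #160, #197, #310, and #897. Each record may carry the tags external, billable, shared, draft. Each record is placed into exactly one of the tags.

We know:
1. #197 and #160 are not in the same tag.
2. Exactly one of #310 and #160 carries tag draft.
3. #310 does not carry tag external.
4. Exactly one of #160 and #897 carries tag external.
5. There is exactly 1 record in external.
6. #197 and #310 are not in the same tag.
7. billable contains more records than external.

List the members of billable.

billable = {#197, #897}

From (3): #310 ∉ external.
Suppose #160 ∈ billable: no assignment then satisfies all the clues, so #160 ∉ billable.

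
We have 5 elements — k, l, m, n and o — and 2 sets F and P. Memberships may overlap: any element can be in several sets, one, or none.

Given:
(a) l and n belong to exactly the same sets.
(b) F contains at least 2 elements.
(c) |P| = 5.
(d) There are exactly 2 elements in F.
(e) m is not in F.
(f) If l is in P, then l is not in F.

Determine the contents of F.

F = {k, o}

From (e): m ∉ F.
(c): only 5 candidates remain for P, so all are in.
(f): l ∉ F.
(a): n matches l: n ∉ F.
(b): only 2 candidates remain for F, so all are in.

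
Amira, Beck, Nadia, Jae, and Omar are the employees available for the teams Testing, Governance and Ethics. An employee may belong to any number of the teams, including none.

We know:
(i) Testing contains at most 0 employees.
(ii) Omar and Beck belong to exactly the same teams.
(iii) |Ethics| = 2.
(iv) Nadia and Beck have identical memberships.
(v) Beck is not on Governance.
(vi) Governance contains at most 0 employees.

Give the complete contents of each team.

From (v): Beck ∉ Governance.
(i): Testing already has 0, so the rest are out.
(ii): Omar matches Beck: Omar ∉ Governance.
(iv): Nadia matches Beck: Nadia ∉ Governance.
(vi): Governance already has 0, so the rest are out.
Suppose Amira ∉ Ethics: no assignment then satisfies all the clues, so Amira ∈ Ethics.

Testing = {}; Governance = {}; Ethics = {Amira, Jae}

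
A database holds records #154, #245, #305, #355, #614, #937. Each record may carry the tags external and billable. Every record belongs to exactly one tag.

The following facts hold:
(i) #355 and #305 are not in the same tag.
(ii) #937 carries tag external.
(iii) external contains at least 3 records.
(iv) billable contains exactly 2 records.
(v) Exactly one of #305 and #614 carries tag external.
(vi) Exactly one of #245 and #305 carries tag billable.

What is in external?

external = {#245, #355, #614, #937}

From (ii): #937 ∈ external.
Suppose #154 ∈ external: no assignment then satisfies all the clues, so #154 ∉ external.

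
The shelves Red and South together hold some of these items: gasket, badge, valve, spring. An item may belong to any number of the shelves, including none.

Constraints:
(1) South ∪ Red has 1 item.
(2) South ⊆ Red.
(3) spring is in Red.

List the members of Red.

Red = {spring}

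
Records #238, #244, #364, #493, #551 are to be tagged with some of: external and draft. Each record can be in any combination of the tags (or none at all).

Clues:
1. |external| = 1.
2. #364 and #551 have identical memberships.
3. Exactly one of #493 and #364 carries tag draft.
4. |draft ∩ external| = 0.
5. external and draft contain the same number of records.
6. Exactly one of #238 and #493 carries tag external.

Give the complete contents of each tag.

external = {#238}; draft = {#493}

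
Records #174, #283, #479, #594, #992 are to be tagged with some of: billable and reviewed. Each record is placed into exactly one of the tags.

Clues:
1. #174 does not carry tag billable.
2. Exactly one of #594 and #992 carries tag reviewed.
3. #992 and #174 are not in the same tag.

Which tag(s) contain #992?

#992: billable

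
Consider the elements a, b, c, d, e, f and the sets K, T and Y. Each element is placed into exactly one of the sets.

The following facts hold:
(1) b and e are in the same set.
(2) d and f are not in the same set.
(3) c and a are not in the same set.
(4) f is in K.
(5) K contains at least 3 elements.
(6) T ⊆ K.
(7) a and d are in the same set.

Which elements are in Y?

Y = {a, d}

From (4): f ∈ K.
(2): d ∉ K.
(6) contrapositive: d ∉ T.
(7): a matches d: a ∉ K.
(7): a matches d: a ∉ T.
Only one set left: a ∈ Y.
Only one set left: d ∈ Y.
(3): c ∉ Y.
Suppose b ∈ Y: no assignment then satisfies all the clues, so b ∉ Y.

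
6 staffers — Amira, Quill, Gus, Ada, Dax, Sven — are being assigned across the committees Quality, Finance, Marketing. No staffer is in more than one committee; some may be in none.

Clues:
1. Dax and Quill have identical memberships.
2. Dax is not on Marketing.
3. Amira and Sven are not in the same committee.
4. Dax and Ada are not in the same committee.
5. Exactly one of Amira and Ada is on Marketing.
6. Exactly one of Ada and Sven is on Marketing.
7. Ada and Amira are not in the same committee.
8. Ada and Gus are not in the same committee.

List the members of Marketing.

Marketing = {Ada}

From (2): Dax ∉ Marketing.
(1): Quill matches Dax: Quill ∉ Marketing.
Suppose Amira ∈ Marketing: no assignment then satisfies all the clues, so Amira ∉ Marketing.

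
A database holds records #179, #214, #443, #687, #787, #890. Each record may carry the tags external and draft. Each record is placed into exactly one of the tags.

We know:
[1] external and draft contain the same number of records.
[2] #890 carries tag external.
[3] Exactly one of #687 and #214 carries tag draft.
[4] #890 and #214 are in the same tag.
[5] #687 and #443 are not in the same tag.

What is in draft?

draft = {#179, #687, #787}

From (2): #890 ∈ external.
(4): #214 matches #890: #214 ∈ external.
(3) (exactly one): #687 ∈ draft.
(5): #443 ∉ draft.
Only one tag left: #443 ∈ external.
Suppose #179 ∉ draft: no assignment then satisfies all the clues, so #179 ∈ draft.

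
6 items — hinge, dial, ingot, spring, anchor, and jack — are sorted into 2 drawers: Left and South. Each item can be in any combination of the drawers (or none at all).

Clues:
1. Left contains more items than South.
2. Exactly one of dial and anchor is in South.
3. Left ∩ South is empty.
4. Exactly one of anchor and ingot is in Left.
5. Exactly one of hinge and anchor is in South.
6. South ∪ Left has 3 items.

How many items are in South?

1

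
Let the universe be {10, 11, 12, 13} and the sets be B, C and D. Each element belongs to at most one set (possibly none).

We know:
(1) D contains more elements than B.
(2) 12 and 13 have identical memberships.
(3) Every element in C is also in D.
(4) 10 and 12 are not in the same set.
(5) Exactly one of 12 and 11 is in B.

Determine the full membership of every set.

B = {11}; C = {}; D = {12, 13}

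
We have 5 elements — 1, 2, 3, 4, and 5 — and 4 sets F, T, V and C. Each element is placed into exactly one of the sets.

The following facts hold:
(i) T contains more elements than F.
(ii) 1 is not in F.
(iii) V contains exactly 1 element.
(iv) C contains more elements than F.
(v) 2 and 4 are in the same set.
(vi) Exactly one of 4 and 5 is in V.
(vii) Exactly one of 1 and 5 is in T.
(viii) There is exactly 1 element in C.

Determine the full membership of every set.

F = {}; T = {1, 2, 4}; V = {5}; C = {3}

From (ii): 1 ∉ F.
Suppose 1 ∉ T: no assignment then satisfies all the clues, so 1 ∈ T.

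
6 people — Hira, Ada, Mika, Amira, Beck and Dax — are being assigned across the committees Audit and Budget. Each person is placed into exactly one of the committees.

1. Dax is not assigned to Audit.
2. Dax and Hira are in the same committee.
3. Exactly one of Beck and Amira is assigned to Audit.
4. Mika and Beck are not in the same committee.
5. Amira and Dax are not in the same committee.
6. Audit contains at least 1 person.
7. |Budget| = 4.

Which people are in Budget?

From (1): Dax ∉ Audit.
(2): Hira matches Dax: Hira ∉ Audit.
Only one committee left: Hira ∈ Budget.
Only one committee left: Dax ∈ Budget.
(5): Amira ∉ Budget.
Only one committee left: Amira ∈ Audit.
(3) (exactly one): Beck ∉ Audit.
Only one committee left: Beck ∈ Budget.
(4): Mika ∉ Budget.
(7): only 4 candidates remain for Budget, so all are in.
Only one committee left: Mika ∈ Audit.

Budget = {Ada, Beck, Dax, Hira}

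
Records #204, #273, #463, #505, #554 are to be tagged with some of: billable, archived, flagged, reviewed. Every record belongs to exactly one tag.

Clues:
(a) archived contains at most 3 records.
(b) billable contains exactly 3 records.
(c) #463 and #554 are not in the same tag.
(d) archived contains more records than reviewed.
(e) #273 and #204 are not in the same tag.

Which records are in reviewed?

reviewed = {}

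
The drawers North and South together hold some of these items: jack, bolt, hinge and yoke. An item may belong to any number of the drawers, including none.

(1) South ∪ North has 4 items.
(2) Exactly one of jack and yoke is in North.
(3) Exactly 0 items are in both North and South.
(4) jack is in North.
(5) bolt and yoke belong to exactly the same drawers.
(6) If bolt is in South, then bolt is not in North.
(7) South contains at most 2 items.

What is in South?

South = {bolt, yoke}

From (4): jack ∈ North.
(2) (exactly one): yoke ∉ North.
(5): bolt matches yoke: bolt ∉ North.
Suppose jack ∈ South: no assignment then satisfies all the clues, so jack ∉ South.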